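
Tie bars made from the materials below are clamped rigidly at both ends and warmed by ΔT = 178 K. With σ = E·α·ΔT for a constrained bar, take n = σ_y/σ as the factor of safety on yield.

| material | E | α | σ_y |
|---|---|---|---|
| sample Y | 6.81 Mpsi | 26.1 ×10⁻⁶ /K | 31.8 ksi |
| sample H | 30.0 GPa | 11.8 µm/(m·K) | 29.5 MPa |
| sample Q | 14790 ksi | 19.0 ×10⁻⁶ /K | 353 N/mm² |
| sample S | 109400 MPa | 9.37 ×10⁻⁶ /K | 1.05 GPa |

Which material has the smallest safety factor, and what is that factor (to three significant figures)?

Per material, after unit conversion:
  sample Y: E = 46.95, α = 26.1, σ_y = 219.3 → σ = 218 MPa, n = 1.01
  sample H: E = 30.00, α = 11.8, σ_y = 29.50 → σ = 63.0 MPa, n = 0.468
  sample Q: E = 102.0, α = 19.0, σ_y = 353.0 → σ = 345 MPa, n = 1.02
  sample S: E = 109.4, α = 9.37, σ_y = 1050 → σ = 182 MPa, n = 5.75
Sample H has the lowest safety factor, n = 0.468.

sample H, n = 0.468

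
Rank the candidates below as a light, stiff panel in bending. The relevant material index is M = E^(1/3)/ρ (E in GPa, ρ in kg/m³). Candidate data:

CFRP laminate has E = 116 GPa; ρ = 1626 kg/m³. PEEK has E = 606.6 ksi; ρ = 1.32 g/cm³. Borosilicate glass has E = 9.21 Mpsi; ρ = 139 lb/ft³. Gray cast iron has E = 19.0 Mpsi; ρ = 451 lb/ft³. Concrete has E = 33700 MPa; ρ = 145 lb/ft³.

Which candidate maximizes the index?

In SI units:
  CFRP laminate: E = 116.0 GPa, ρ = 1626 kg/m³
  PEEK: E = 4.182 GPa, ρ = 1320 kg/m³
  borosilicate glass: E = 63.50 GPa, ρ = 2227 kg/m³
  gray cast iron: E = 131.0 GPa, ρ = 7224 kg/m³
  concrete: E = 33.70 GPa, ρ = 2323 kg/m³
  CFRP laminate: M = 3.00×10⁻³
  borosilicate glass: M = 1.79×10⁻³
  concrete: M = 1.39×10⁻³
  PEEK: M = 1.22×10⁻³
  gray cast iron: M = 0.703×10⁻³
Highest index: CFRP laminate.

CFRP laminate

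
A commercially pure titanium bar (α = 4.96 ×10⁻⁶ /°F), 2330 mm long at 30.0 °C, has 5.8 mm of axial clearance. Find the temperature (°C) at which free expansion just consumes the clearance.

α = 4.96×10⁻⁶/°F × 9/5 = 8.93×10⁻⁶/K.
α·L₀·ΔT = 5.8 mm ⇒ ΔT = 5.8 / (8.93×10⁻⁶ × 2330.0) = 278.8 K.
T = 30.0 + 278.8 = 308.8 °C.

309 °C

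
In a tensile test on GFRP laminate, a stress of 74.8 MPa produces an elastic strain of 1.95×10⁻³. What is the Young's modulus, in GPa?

38.4 GPa

E = σ/ε = 74.8 MPa / 1.95×10⁻³ = 38360 MPa = 38.4 GPa.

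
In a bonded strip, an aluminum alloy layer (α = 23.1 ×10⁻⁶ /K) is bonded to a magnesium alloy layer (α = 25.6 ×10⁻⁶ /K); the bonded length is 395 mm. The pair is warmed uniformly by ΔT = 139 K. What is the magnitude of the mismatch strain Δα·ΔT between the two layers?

3.47×10⁻⁴

Δα = |23.1 − 25.6|×10⁻⁶/K = 2.50×10⁻⁶/K.
Mismatch strain = Δα·ΔT = 2.50×10⁻⁶ × 139.0 = 3.47×10⁻⁴.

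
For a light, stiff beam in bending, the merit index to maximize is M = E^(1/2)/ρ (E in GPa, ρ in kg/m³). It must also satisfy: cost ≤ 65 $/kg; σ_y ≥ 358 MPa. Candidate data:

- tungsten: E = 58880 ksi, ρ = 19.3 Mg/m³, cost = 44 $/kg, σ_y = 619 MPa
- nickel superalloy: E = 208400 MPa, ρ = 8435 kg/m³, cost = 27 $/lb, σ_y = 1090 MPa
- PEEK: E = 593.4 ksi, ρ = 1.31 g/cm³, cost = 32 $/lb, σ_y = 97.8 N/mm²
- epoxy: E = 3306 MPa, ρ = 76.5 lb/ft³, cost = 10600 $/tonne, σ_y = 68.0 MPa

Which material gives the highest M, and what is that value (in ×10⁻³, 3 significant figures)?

nickel superalloy, M = 1.71×10⁻³

Screen on constraints: cost ≤ 65 $/kg; σ_y ≥ 358 MPa. Survivors: tungsten, nickel superalloy.
Convert each candidate to consistent units, then evaluate M:
  tungsten: E = 406.0 GPa, ρ = 19300 kg/m³
  nickel superalloy: E = 208.4 GPa, ρ = 8435 kg/m³
  nickel superalloy: M = 1.71×10⁻³
  tungsten: M = 1.04×10⁻³
Highest index: nickel superalloy.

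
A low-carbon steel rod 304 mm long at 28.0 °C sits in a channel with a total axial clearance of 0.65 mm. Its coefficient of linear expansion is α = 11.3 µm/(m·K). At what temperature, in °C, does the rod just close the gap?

217 °C

α·L₀·ΔT = 0.65 mm ⇒ ΔT = 0.65 / (11.3×10⁻⁶ × 304.0) = 189.2 K.
T = 28.0 + 189.2 = 217.2 °C.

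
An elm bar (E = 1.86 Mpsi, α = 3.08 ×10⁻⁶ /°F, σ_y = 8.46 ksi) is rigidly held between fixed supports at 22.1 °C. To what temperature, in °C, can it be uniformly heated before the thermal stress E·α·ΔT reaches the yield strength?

E = 1.86 Mpsi = 12.82 GPa.
α = 3.08×10⁻⁶/°F × 9/5 = 5.54×10⁻⁶/K.
σ_y = 8.46 ksi = 58.33 MPa.
E·α·ΔT = 58.33 MPa ⇒ ΔT = 58.33 / (12.82×10³ × 5.54×10⁻⁶) = 820.4 K.
T = 22.1 + 820.4 = 842.5 °C.

843 °C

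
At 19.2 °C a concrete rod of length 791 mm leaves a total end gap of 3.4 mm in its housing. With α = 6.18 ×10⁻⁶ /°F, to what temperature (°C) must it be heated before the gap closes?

α = 6.18×10⁻⁶/°F × 9/5 = 11.1×10⁻⁶/K.
α·L₀·ΔT = 3.4 mm ⇒ ΔT = 3.4 / (11.1×10⁻⁶ × 791.0) = 386.4 K.
T = 19.2 + 386.4 = 405.6 °C.

406 °C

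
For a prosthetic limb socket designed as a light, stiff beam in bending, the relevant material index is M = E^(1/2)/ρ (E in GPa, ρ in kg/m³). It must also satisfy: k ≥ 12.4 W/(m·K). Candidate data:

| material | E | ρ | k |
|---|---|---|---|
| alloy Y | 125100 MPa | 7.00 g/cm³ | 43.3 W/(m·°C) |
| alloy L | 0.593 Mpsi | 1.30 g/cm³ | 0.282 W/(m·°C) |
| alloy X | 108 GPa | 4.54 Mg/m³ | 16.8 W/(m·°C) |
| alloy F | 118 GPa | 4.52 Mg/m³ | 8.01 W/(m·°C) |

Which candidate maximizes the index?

Screen on constraints: k ≥ 12.4 W/(m·K). Survivors: alloy Y, alloy X.
Putting every candidate on a common basis:
  alloy Y: E = 125.1 GPa, ρ = 7000 kg/m³
  alloy X: E = 108.0 GPa, ρ = 4540 kg/m³
  alloy X: M = 2.29×10⁻³
  alloy Y: M = 1.60×10⁻³
Alloy X has the largest M.

alloy X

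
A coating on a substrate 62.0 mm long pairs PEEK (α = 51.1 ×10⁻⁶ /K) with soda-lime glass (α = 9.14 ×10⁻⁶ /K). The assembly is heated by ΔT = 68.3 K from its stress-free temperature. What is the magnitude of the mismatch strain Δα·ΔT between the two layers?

2.87×10⁻³

Δα = |51.1 − 9.14|×10⁻⁶/K = 42.0×10⁻⁶/K.
Mismatch strain = Δα·ΔT = 42.0×10⁻⁶ × 68.3 = 2.87×10⁻³.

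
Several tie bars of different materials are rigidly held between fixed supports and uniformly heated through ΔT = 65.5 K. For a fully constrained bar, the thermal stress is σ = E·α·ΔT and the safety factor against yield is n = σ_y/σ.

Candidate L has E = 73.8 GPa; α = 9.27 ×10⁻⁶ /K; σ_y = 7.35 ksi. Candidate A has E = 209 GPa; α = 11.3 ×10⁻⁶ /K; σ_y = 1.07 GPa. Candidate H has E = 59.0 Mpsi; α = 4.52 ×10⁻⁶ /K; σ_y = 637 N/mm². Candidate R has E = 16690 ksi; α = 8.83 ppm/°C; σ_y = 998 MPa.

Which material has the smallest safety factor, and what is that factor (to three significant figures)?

candidate L, n = 1.13

Per material, after unit conversion:
  candidate L: E = 73.80, α = 9.27, σ_y = 50.68 → σ = 44.8 MPa, n = 1.13
  candidate A: E = 209.0, α = 11.3, σ_y = 1070 → σ = 155 MPa, n = 6.92
  candidate H: E = 406.8, α = 4.52, σ_y = 637.0 → σ = 120 MPa, n = 5.29
  candidate R: E = 115.1, α = 8.83, σ_y = 998.0 → σ = 66.6 MPa, n = 15.0
Candidate L has the lowest safety factor, n = 1.13.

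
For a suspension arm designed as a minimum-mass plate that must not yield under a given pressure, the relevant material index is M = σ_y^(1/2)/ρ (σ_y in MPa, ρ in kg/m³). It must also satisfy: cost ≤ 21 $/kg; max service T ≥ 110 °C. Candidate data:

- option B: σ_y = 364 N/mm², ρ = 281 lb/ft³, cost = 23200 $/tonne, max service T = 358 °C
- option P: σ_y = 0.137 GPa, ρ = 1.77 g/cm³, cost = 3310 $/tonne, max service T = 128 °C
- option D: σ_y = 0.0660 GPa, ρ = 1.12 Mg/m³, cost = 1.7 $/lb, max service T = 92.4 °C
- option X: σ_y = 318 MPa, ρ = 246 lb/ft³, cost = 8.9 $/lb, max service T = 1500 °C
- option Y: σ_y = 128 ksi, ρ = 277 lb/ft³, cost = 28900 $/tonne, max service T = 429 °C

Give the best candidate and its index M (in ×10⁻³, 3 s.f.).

Screen on constraints: cost ≤ 21 $/kg; max service T ≥ 110 °C. Survivors: option P, option X.
After converting to SI:
  option P: σ_y = 137.0 MPa, ρ = 1770 kg/m³
  option X: σ_y = 318.0 MPa, ρ = 3941 kg/m³
  option P: M = 6.61×10⁻³
  option X: M = 4.53×10⁻³
Highest index: option P.

option P, M = 6.61×10⁻³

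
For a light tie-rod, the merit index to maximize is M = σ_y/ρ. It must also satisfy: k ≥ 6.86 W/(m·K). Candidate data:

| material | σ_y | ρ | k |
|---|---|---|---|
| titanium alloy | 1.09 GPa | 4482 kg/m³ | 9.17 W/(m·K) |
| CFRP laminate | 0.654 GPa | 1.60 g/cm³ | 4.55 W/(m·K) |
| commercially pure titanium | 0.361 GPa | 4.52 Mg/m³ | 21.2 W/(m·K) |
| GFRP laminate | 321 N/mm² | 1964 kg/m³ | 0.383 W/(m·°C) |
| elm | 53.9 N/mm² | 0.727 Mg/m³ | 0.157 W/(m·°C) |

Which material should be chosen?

Screen on constraints: k ≥ 6.86 W/(m·K). Survivors: titanium alloy, commercially pure titanium.
In SI units:
  titanium alloy: σ_y = 1090 MPa, ρ = 4482 kg/m³
  commercially pure titanium: σ_y = 361.0 MPa, ρ = 4520 kg/m³
  titanium alloy: M = 243 kN·m/kg
  commercially pure titanium: M = 79.9 kN·m/kg
Titanium alloy ranks first.

titanium alloy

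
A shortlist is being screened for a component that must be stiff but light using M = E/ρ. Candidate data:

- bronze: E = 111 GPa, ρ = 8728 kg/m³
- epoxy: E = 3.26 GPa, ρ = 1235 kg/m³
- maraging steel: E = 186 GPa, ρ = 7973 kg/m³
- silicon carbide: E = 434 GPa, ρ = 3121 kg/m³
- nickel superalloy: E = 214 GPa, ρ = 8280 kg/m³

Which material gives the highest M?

silicon carbide

Evaluate M for each candidate:
  silicon carbide: M = 139 MN·m/kg
  nickel superalloy: M = 25.8 MN·m/kg
  maraging steel: M = 23.3 MN·m/kg
  bronze: M = 12.7 MN·m/kg
  epoxy: M = 2.64 MN·m/kg
Highest index: silicon carbide.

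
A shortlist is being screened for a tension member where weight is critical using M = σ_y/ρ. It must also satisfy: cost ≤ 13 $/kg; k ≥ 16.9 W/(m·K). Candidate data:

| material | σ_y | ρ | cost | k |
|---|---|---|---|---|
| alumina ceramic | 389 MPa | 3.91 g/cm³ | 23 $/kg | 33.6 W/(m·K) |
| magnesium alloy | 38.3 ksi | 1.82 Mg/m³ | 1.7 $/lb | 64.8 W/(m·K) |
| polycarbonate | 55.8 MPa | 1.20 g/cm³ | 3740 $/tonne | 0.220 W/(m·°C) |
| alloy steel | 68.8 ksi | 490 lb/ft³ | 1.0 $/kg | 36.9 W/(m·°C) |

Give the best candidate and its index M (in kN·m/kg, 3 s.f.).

magnesium alloy, M = 145 kN·m/kg

Screen on constraints: cost ≤ 13 $/kg; k ≥ 16.9 W/(m·K). Survivors: magnesium alloy, alloy steel.
In SI units:
  magnesium alloy: σ_y = 264.1 MPa, ρ = 1820 kg/m³
  alloy steel: σ_y = 474.4 MPa, ρ = 7849 kg/m³
  magnesium alloy: M = 145 kN·m/kg
  alloy steel: M = 60.4 kN·m/kg
The maximum is for magnesium alloy.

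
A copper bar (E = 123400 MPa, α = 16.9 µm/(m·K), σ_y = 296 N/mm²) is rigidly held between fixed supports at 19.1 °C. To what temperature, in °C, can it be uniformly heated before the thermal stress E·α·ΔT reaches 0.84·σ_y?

138 °C

E = 123400 MPa = 123.4 GPa.
σ_y = 296 N/mm² = 296.0 MPa.
E·α·ΔT = 248.6 MPa ⇒ ΔT = 248.6 / (123.4×10³ × 16.9×10⁻⁶) = 119.2 K.
T = 19.1 + 119.2 = 138.3 °C.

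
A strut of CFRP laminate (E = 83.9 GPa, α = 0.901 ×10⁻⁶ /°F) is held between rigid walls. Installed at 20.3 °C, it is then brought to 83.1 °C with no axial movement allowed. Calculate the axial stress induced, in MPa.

α = 0.901×10⁻⁶/°F × 9/5 = 1.62×10⁻⁶/K.
ΔT = 62.80 K. Constrained thermal stress σ = E·α·ΔT = 83.90×10³ MPa × 1.62×10⁻⁶ × 62.80 = 8.55 MPa (compressive).

8.55 MPa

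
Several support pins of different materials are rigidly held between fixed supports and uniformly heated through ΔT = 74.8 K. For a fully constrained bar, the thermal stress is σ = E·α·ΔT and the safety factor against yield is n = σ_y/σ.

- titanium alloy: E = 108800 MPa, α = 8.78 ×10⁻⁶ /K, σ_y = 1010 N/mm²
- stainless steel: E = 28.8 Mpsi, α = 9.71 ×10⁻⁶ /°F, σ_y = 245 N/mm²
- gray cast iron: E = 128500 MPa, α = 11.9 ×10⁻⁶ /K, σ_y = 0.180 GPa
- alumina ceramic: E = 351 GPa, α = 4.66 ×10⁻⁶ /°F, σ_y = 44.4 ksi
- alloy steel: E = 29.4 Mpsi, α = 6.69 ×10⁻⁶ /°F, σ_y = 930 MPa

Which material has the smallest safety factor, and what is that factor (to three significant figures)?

stainless steel, n = 0.944

Converting E to GPa, α to ×10⁻⁶/K, σ_y to MPa, then σ and n for each:
  titanium alloy: E = 108.8, α = 8.78, σ_y = 1010 → σ = 71.5 MPa, n = 14.1
  stainless steel: E = 198.6, α = 17.5, σ_y = 245.0 → σ = 260 MPa, n = 0.944
  gray cast iron: E = 128.5, α = 11.9, σ_y = 180.0 → σ = 114 MPa, n = 1.57
  alumina ceramic: E = 351.0, α = 8.39, σ_y = 306.1 → σ = 220 MPa, n = 1.39
  alloy steel: E = 202.7, α = 12.0, σ_y = 930.0 → σ = 183 MPa, n = 5.09
Stainless steel has the lowest safety factor, n = 0.944.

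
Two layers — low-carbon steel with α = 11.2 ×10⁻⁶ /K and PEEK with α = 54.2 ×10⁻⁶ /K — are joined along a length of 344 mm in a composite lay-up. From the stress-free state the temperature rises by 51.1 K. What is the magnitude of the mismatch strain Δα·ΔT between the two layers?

2.20×10⁻³

Δα = |11.2 − 54.2|×10⁻⁶/K = 43.0×10⁻⁶/K.
Mismatch strain = Δα·ΔT = 43.0×10⁻⁶ × 51.1 = 2.20×10⁻³.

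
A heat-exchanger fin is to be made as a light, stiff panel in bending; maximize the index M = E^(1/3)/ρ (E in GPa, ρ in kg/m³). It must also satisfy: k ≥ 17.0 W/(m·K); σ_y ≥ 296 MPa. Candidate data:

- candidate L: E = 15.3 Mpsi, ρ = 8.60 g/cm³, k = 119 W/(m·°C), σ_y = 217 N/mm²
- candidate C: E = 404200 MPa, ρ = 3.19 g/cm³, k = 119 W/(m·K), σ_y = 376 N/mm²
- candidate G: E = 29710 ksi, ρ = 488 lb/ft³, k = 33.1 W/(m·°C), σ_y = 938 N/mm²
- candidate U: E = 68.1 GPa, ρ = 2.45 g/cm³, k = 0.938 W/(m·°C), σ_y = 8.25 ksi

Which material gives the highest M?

Screen on constraints: k ≥ 17.0 W/(m·K); σ_y ≥ 296 MPa. Survivors: candidate C, candidate G.
Normalizing units and computing the index:
  candidate C: E = 404.2 GPa, ρ = 3190 kg/m³
  candidate G: E = 204.8 GPa, ρ = 7817 kg/m³
  candidate C: M = 2.32×10⁻³
  candidate G: M = 0.754×10⁻³
The maximum is for candidate C.

candidate C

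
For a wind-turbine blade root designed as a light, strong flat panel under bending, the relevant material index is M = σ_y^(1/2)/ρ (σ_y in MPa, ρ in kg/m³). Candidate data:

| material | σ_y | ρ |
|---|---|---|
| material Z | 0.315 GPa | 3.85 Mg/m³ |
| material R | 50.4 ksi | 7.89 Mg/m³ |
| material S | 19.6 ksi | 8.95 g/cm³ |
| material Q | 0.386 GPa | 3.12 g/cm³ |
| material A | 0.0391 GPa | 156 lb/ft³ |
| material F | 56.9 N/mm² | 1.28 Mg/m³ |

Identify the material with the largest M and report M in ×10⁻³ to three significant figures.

material Q, M = 6.30×10⁻³

Convert each candidate to consistent units, then evaluate M:
  material Z: σ_y = 315.0 MPa, ρ = 3850 kg/m³
  material R: σ_y = 347.5 MPa, ρ = 7890 kg/m³
  material S: σ_y = 135.1 MPa, ρ = 8950 kg/m³
  material Q: σ_y = 386.0 MPa, ρ = 3120 kg/m³
  material A: σ_y = 39.10 MPa, ρ = 2499 kg/m³
  material F: σ_y = 56.90 MPa, ρ = 1280 kg/m³
  material Q: M = 6.30×10⁻³
  material F: M = 5.89×10⁻³
  material Z: M = 4.61×10⁻³
  material A: M = 2.50×10⁻³
  material R: M = 2.36×10⁻³
  material S: M = 1.30×10⁻³
Highest index: material Q.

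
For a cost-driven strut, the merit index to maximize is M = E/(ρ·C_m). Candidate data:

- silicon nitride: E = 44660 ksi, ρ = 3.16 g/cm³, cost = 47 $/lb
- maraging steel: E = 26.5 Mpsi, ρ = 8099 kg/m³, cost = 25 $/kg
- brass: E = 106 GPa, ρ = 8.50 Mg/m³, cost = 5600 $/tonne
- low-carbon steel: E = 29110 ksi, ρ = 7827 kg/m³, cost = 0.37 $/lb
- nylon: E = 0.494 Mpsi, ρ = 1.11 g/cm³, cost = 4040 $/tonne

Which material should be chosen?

Normalizing units and computing the index:
  silicon nitride: E = 307.9 GPa, ρ = 3160 kg/m³, cost = 103.6 $/kg
  maraging steel: E = 182.7 GPa, ρ = 8099 kg/m³, cost = 25.00 $/kg
  brass: E = 106.0 GPa, ρ = 8500 kg/m³, cost = 5.600 $/kg
  low-carbon steel: E = 200.7 GPa, ρ = 7827 kg/m³, cost = 0.8157 $/kg
  nylon: E = 3.406 GPa, ρ = 1110 kg/m³, cost = 4.040 $/kg
  low-carbon steel: M = 31.4 MN·m per $
  brass: M = 2.23 MN·m per $
  silicon nitride: M = 0.940 MN·m per $
  maraging steel: M = 0.902 MN·m per $
  nylon: M = 0.760 MN·m per $
The maximum is for low-carbon steel.

low-carbon steel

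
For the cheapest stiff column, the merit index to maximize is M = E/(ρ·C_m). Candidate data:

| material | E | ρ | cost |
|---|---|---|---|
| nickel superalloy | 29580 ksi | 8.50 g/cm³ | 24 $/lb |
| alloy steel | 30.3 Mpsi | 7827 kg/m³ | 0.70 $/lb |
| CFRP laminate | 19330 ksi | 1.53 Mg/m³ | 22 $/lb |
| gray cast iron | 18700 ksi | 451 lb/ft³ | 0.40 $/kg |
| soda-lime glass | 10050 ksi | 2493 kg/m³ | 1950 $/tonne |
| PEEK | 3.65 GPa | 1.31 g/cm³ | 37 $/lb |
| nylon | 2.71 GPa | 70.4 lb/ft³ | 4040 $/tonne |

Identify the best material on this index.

Normalizing units and computing the index:
  nickel superalloy: E = 203.9 GPa, ρ = 8500 kg/m³, cost = 52.91 $/kg
  alloy steel: E = 208.9 GPa, ρ = 7827 kg/m³, cost = 1.543 $/kg
  CFRP laminate: E = 133.3 GPa, ρ = 1530 kg/m³, cost = 48.50 $/kg
  gray cast iron: E = 128.9 GPa, ρ = 7224 kg/m³, cost = 0.4000 $/kg
  soda-lime glass: E = 69.29 GPa, ρ = 2493 kg/m³, cost = 1.950 $/kg
  PEEK: E = 3.650 GPa, ρ = 1310 kg/m³, cost = 81.57 $/kg
  nylon: E = 2.710 GPa, ρ = 1128 kg/m³, cost = 4.040 $/kg
  gray cast iron: M = 44.6 MN·m per $
  alloy steel: M = 17.3 MN·m per $
  soda-lime glass: M = 14.3 MN·m per $
  CFRP laminate: M = 1.80 MN·m per $
  nylon: M = 0.595 MN·m per $
  nickel superalloy: M = 0.453 MN·m per $
  PEEK: M = 0.0342 MN·m per $
Gray cast iron ranks first.

gray cast iron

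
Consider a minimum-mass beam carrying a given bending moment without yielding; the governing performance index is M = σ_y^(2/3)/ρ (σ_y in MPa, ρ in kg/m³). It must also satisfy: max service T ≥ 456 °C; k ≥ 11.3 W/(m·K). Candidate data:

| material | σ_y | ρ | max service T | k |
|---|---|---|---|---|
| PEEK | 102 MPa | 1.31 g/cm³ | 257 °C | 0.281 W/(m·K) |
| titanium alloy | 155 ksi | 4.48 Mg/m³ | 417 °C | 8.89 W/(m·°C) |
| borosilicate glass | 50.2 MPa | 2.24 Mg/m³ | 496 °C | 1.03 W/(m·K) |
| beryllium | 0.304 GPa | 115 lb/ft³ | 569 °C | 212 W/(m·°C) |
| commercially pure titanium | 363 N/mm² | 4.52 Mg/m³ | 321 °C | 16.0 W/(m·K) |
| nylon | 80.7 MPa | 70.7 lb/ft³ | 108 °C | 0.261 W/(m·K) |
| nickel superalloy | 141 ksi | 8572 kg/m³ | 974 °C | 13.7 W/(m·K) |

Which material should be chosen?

beryllium

Screen on constraints: max service T ≥ 456 °C; k ≥ 11.3 W/(m·K). Survivors: beryllium, nickel superalloy.
Convert each candidate to consistent units, then evaluate M:
  beryllium: σ_y = 304.0 MPa, ρ = 1842 kg/m³
  nickel superalloy: σ_y = 972.2 MPa, ρ = 8572 kg/m³
  beryllium: M = 24.5×10⁻³
  nickel superalloy: M = 11.4×10⁻³
Highest index: beryllium.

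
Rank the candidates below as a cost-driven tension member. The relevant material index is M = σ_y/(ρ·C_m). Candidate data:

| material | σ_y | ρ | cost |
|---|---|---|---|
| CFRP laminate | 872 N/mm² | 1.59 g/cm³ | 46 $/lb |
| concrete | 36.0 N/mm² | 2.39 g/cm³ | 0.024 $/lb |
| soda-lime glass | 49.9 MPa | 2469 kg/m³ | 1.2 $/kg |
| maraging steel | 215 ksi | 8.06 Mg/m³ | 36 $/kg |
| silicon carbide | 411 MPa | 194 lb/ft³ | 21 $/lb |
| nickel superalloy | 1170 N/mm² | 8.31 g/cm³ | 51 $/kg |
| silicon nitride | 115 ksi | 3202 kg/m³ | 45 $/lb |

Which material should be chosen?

Convert each candidate to consistent units, then evaluate M:
  CFRP laminate: σ_y = 872.0 MPa, ρ = 1590 kg/m³, cost = 101.4 $/kg
  concrete: σ_y = 36.00 MPa, ρ = 2390 kg/m³, cost = 0.05291 $/kg
  soda-lime glass: σ_y = 49.90 MPa, ρ = 2469 kg/m³, cost = 1.200 $/kg
  maraging steel: σ_y = 1482 MPa, ρ = 8060 kg/m³, cost = 36.00 $/kg
  silicon carbide: σ_y = 411.0 MPa, ρ = 3108 kg/m³, cost = 46.30 $/kg
  nickel superalloy: σ_y = 1170 MPa, ρ = 8310 kg/m³, cost = 51.00 $/kg
  silicon nitride: σ_y = 792.9 MPa, ρ = 3202 kg/m³, cost = 99.21 $/kg
  concrete: M = 285 kN·m per $
  soda-lime glass: M = 16.8 kN·m per $
  CFRP laminate: M = 5.41 kN·m per $
  maraging steel: M = 5.11 kN·m per $
  silicon carbide: M = 2.86 kN·m per $
  nickel superalloy: M = 2.76 kN·m per $
  silicon nitride: M = 2.50 kN·m per $
Concrete ranks first.

concrete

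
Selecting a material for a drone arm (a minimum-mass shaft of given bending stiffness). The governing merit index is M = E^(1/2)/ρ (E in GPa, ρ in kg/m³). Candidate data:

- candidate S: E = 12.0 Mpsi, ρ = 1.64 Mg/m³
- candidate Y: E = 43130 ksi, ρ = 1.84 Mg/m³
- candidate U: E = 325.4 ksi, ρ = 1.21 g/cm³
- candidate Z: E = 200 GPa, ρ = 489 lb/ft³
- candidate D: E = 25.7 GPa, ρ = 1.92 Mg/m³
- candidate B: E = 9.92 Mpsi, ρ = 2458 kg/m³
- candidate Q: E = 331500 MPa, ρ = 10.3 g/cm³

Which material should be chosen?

In SI units:
  candidate S: E = 82.74 GPa, ρ = 1640 kg/m³
  candidate Y: E = 297.4 GPa, ρ = 1840 kg/m³
  candidate U: E = 2.244 GPa, ρ = 1210 kg/m³
  candidate Z: E = 200.0 GPa, ρ = 7833 kg/m³
  candidate D: E = 25.70 GPa, ρ = 1920 kg/m³
  candidate B: E = 68.40 GPa, ρ = 2458 kg/m³
  candidate Q: E = 331.5 GPa, ρ = 10300 kg/m³
  candidate Y: M = 9.37×10⁻³
  candidate S: M = 5.55×10⁻³
  candidate B: M = 3.36×10⁻³
  candidate D: M = 2.64×10⁻³
  candidate Z: M = 1.81×10⁻³
  candidate Q: M = 1.77×10⁻³
  candidate U: M = 1.24×10⁻³
Highest index: candidate Y.

candidate Y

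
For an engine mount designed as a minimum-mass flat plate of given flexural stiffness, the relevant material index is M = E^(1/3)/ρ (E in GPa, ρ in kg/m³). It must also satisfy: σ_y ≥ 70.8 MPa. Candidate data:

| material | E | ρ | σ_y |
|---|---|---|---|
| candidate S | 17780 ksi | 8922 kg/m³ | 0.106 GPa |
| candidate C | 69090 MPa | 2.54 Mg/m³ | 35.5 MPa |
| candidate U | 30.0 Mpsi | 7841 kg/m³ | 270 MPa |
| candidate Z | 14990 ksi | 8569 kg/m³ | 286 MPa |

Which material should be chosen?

candidate U

Screen on constraints: σ_y ≥ 70.8 MPa. Survivors: candidate S, candidate U, candidate Z.
Putting every candidate on a common basis:
  candidate S: E = 122.6 GPa, ρ = 8922 kg/m³
  candidate U: E = 206.8 GPa, ρ = 7841 kg/m³
  candidate Z: E = 103.4 GPa, ρ = 8569 kg/m³
  candidate U: M = 0.754×10⁻³
  candidate S: M = 0.557×10⁻³
  candidate Z: M = 0.548×10⁻³
Candidate U ranks first.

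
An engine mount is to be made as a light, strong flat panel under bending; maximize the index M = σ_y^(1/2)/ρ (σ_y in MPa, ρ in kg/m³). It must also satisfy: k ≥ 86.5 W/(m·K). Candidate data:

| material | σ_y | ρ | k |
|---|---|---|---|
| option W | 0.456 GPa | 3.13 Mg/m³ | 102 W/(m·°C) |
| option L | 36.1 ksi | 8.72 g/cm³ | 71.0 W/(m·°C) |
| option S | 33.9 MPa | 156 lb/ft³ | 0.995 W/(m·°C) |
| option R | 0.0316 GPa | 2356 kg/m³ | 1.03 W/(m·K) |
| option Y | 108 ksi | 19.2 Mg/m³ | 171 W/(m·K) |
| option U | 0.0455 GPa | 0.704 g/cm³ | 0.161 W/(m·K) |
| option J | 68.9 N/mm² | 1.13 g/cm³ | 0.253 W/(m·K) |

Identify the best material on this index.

option W

Screen on constraints: k ≥ 86.5 W/(m·K). Survivors: option W, option Y.
Convert each candidate to consistent units, then evaluate M:
  option W: σ_y = 456.0 MPa, ρ = 3130 kg/m³
  option Y: σ_y = 744.6 MPa, ρ = 19200 kg/m³
  option W: M = 6.82×10⁻³
  option Y: M = 1.42×10⁻³
Option W has the largest M.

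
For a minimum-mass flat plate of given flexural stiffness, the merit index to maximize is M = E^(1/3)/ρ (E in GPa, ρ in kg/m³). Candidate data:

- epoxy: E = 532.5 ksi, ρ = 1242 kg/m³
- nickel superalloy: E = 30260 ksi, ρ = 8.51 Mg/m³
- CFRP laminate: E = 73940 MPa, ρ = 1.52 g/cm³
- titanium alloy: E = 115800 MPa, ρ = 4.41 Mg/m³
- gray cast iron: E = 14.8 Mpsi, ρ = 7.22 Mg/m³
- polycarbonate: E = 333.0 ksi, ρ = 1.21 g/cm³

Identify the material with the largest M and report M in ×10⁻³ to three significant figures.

CFRP laminate, M = 2.76×10⁻³

In SI units:
  epoxy: E = 3.671 GPa, ρ = 1242 kg/m³
  nickel superalloy: E = 208.6 GPa, ρ = 8510 kg/m³
  CFRP laminate: E = 73.94 GPa, ρ = 1520 kg/m³
  titanium alloy: E = 115.8 GPa, ρ = 4410 kg/m³
  gray cast iron: E = 102.0 GPa, ρ = 7220 kg/m³
  polycarbonate: E = 2.296 GPa, ρ = 1210 kg/m³
  CFRP laminate: M = 2.76×10⁻³
  epoxy: M = 1.24×10⁻³
  titanium alloy: M = 1.11×10⁻³
  polycarbonate: M = 1.09×10⁻³
  nickel superalloy: M = 0.697×10⁻³
  gray cast iron: M = 0.647×10⁻³
Highest index: CFRP laminate.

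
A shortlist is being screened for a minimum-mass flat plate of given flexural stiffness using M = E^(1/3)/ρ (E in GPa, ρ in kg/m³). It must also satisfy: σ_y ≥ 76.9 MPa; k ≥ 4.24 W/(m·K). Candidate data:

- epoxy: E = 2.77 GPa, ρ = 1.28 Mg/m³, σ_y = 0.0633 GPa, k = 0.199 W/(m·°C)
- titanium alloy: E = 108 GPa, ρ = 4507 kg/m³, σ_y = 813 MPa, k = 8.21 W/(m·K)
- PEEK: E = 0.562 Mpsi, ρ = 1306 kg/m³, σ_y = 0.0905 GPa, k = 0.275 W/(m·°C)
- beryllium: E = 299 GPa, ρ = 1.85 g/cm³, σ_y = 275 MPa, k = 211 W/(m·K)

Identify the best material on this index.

beryllium

Screen on constraints: σ_y ≥ 76.9 MPa; k ≥ 4.24 W/(m·K). Survivors: titanium alloy, beryllium.
Convert each candidate to consistent units, then evaluate M:
  titanium alloy: E = 108.0 GPa, ρ = 4507 kg/m³
  beryllium: E = 299.0 GPa, ρ = 1850 kg/m³
  beryllium: M = 3.61×10⁻³
  titanium alloy: M = 1.06×10⁻³
Beryllium ranks first.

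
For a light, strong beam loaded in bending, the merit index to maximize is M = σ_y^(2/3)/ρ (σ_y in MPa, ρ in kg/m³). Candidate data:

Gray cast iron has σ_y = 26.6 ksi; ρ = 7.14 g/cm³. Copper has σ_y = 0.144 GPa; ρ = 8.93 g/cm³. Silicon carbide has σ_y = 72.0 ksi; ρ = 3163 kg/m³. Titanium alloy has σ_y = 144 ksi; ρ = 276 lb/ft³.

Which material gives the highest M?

After converting to SI:
  gray cast iron: σ_y = 183.4 MPa, ρ = 7140 kg/m³
  copper: σ_y = 144.0 MPa, ρ = 8930 kg/m³
  silicon carbide: σ_y = 496.4 MPa, ρ = 3163 kg/m³
  titanium alloy: σ_y = 992.8 MPa, ρ = 4421 kg/m³
  titanium alloy: M = 22.5×10⁻³
  silicon carbide: M = 19.8×10⁻³
  gray cast iron: M = 4.52×10⁻³
  copper: M = 3.08×10⁻³
Titanium alloy has the largest M.

titanium alloy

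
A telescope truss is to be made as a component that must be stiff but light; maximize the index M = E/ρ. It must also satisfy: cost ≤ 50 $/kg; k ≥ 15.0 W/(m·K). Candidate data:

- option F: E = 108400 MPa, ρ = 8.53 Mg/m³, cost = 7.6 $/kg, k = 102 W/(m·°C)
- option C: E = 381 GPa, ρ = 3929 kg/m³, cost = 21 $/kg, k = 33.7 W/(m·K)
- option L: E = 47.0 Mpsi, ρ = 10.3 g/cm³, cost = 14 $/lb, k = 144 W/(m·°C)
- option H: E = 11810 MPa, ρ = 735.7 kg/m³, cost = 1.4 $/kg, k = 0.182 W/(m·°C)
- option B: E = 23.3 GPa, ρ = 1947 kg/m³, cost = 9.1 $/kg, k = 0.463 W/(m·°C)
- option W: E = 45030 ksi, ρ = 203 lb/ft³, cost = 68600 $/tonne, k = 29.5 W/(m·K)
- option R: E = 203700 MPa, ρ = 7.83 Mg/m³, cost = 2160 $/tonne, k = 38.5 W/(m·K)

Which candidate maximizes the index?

Screen on constraints: cost ≤ 50 $/kg; k ≥ 15.0 W/(m·K). Survivors: option F, option C, option L, option R.
Normalizing units and computing the index:
  option F: E = 108.4 GPa, ρ = 8530 kg/m³
  option C: E = 381.0 GPa, ρ = 3929 kg/m³
  option L: E = 324.1 GPa, ρ = 10300 kg/m³
  option R: E = 203.7 GPa, ρ = 7830 kg/m³
  option C: M = 97.0 MN·m/kg
  option L: M = 31.5 MN·m/kg
  option R: M = 26.0 MN·m/kg
  option F: M = 12.7 MN·m/kg
Option C has the largest M.

option C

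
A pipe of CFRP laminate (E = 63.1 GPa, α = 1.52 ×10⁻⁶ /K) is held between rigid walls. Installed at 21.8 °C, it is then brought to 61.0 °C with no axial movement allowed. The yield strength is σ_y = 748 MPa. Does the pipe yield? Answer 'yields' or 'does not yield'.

does not yield

ΔT = 39.20 K. Constrained thermal stress σ = E·α·ΔT = 63.10×10³ MPa × 1.52×10⁻⁶ × 39.20 = 3.76 MPa (compressive).
Compare to σ_y = 748 MPa: σ < σ_y, so it does not yield.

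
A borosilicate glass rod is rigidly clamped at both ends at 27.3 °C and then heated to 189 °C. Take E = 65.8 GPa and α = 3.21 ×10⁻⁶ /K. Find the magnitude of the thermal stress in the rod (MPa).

34.2 MPa

ΔT = 161.7 K. Constrained thermal stress σ = E·α·ΔT = 65.80×10³ MPa × 3.21×10⁻⁶ × 161.7 = 34.2 MPa (compressive).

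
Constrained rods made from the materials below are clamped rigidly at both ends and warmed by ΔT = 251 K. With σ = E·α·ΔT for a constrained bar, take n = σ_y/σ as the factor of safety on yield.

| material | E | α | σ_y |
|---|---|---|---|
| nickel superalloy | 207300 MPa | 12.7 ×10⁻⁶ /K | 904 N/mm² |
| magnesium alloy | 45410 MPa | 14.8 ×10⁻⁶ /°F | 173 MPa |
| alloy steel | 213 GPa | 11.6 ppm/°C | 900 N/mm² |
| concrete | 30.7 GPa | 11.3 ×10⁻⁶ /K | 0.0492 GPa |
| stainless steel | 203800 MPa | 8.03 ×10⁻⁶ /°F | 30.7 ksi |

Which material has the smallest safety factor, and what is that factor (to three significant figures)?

Converting E to GPa, α to ×10⁻⁶/K, σ_y to MPa, then σ and n for each:
  nickel superalloy: E = 207.3, α = 12.7, σ_y = 904.0 → σ = 661 MPa, n = 1.37
  magnesium alloy: E = 45.41, α = 26.6, σ_y = 173.0 → σ = 304 MPa, n = 0.570
  alloy steel: E = 213.0, α = 11.6, σ_y = 900.0 → σ = 620 MPa, n = 1.45
  concrete: E = 30.70, α = 11.3, σ_y = 49.20 → σ = 87.1 MPa, n = 0.565
  stainless steel: E = 203.8, α = 14.5, σ_y = 211.7 → σ = 739 MPa, n = 0.286
The minimum is stainless steel at n = 0.286.

stainless steel, n = 0.286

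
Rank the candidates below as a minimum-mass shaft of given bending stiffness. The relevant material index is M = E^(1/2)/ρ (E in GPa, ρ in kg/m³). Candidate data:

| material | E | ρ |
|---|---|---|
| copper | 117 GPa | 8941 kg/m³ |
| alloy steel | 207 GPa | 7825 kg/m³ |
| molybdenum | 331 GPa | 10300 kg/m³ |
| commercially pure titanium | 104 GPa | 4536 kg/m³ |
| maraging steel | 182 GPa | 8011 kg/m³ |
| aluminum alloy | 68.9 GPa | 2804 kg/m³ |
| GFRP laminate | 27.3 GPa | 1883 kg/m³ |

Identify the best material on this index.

aluminum alloy

Evaluate M for each candidate:
  aluminum alloy: M = 2.96×10⁻³
  GFRP laminate: M = 2.77×10⁻³
  commercially pure titanium: M = 2.25×10⁻³
  alloy steel: M = 1.84×10⁻³
  molybdenum: M = 1.77×10⁻³
  maraging steel: M = 1.68×10⁻³
  copper: M = 1.21×10⁻³
Aluminum alloy ranks first.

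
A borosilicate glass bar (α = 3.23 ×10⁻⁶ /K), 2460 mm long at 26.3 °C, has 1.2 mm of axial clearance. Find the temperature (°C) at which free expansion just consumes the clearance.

177 °C

α·L₀·ΔT = 1.2 mm ⇒ ΔT = 1.2 / (3.23×10⁻⁶ × 2460.0) = 151.0 K.
T = 26.3 + 151.0 = 177.3 °C.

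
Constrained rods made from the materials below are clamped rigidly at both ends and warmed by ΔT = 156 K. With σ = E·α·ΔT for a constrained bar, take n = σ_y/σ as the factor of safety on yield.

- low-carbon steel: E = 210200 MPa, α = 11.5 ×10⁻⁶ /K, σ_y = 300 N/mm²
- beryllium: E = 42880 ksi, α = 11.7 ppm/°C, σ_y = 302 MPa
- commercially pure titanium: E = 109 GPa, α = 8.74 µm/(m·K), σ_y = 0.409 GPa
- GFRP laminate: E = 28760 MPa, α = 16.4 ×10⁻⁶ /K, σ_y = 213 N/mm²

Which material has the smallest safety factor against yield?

beryllium

Converting E to GPa, α to ×10⁻⁶/K, σ_y to MPa, then σ and n for each:
  low-carbon steel: E = 210.2, α = 11.5, σ_y = 300.0 → σ = 377 MPa, n = 0.796
  beryllium: E = 295.6, α = 11.7, σ_y = 302.0 → σ = 540 MPa, n = 0.560
  commercially pure titanium: E = 109.0, α = 8.74, σ_y = 409.0 → σ = 149 MPa, n = 2.75
  GFRP laminate: E = 28.76, α = 16.4, σ_y = 213.0 → σ = 73.6 MPa, n = 2.89
The minimum is beryllium at n = 0.560.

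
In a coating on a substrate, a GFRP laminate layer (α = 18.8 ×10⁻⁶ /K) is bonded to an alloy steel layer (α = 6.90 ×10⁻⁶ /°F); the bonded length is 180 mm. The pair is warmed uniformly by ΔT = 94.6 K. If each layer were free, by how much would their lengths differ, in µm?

alloy steel: α = 6.90×10⁻⁶/°F × 9/5 = 12.4×10⁻⁶/K.
Δα = |18.8 − 12.4|×10⁻⁶/K = 6.38×10⁻⁶/K.
ΔL_mismatch = Δα·L·ΔT = 6.38×10⁻⁶ × 180.0 mm × 94.6 K = 109 µm.

109 µm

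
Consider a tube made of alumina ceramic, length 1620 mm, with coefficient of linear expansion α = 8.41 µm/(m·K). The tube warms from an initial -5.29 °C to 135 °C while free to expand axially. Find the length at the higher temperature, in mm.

1621.9 mm

ΔT = 135 − (-5.29) = 140.3 K.
ΔL = α·L₀·ΔT = 8.41×10⁻⁶ × 1620 mm × 140.3 K = 1.91 mm.
L = L₀ + ΔL = 1620 + 1.91 = 1621.9 mm.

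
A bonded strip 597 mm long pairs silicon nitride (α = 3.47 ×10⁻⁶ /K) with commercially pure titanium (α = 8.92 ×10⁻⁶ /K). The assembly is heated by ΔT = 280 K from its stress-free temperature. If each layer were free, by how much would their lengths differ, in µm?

Δα = |3.47 − 8.92|×10⁻⁶/K = 5.45×10⁻⁶/K.
ΔL_mismatch = Δα·L·ΔT = 5.45×10⁻⁶ × 597.0 mm × 280.0 K = 911 µm.

911 µm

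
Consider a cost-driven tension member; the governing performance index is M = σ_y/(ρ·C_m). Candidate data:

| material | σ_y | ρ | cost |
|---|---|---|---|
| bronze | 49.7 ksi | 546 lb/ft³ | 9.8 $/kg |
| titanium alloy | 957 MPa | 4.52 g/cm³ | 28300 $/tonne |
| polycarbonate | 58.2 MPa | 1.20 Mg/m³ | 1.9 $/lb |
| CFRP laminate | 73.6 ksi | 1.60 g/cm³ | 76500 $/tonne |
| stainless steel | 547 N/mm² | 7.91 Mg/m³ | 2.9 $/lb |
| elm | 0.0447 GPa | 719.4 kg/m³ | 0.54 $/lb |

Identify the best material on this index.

In SI units:
  bronze: σ_y = 342.7 MPa, ρ = 8746 kg/m³, cost = 9.800 $/kg
  titanium alloy: σ_y = 957.0 MPa, ρ = 4520 kg/m³, cost = 28.30 $/kg
  polycarbonate: σ_y = 58.20 MPa, ρ = 1200 kg/m³, cost = 4.189 $/kg
  CFRP laminate: σ_y = 507.5 MPa, ρ = 1600 kg/m³, cost = 76.50 $/kg
  stainless steel: σ_y = 547.0 MPa, ρ = 7910 kg/m³, cost = 6.393 $/kg
  elm: σ_y = 44.70 MPa, ρ = 719.4 kg/m³, cost = 1.190 $/kg
  elm: M = 52.2 kN·m per $
  polycarbonate: M = 11.6 kN·m per $
  stainless steel: M = 10.8 kN·m per $
  titanium alloy: M = 7.48 kN·m per $
  CFRP laminate: M = 4.15 kN·m per $
  bronze: M = 4.00 kN·m per $
Elm ranks first.

elm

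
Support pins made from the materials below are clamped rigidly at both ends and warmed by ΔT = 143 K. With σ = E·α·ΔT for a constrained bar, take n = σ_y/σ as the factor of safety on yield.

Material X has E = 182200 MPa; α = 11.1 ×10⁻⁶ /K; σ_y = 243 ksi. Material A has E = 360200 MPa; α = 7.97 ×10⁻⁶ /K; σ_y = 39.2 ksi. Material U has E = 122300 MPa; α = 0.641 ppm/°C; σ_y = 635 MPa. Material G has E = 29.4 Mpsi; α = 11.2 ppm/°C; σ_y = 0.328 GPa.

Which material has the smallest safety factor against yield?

material A

Per material, after unit conversion:
  material X: E = 182.2, α = 11.1, σ_y = 1675 → σ = 289 MPa, n = 5.79
  material A: E = 360.2, α = 7.97, σ_y = 270.3 → σ = 411 MPa, n = 0.658
  material U: E = 122.3, α = 0.641, σ_y = 635.0 → σ = 11.2 MPa, n = 56.6
  material G: E = 202.7, α = 11.2, σ_y = 328.0 → σ = 325 MPa, n = 1.01
Material A has the lowest safety factor, n = 0.658.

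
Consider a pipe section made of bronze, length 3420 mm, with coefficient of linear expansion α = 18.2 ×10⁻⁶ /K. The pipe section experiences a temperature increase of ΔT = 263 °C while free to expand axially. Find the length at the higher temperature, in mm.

ΔL = α·L₀·ΔT = 18.2×10⁻⁶ × 3420 mm × 263.0 K = 16.4 mm.
L = L₀ + ΔL = 3420 + 16.4 = 3436.4 mm.

3436.4 mm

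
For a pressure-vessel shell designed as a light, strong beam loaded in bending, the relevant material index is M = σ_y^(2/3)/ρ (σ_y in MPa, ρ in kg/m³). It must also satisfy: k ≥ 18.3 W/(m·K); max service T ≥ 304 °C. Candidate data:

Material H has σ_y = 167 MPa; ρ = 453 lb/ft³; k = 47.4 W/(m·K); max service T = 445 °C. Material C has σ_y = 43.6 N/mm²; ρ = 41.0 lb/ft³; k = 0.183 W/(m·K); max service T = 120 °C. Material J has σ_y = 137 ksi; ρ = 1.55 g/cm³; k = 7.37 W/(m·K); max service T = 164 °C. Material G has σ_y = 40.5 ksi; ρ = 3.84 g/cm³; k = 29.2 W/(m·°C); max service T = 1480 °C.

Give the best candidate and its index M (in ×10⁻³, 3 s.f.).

material G, M = 11.1×10⁻³

Screen on constraints: k ≥ 18.3 W/(m·K); max service T ≥ 304 °C. Survivors: material H, material G.
Putting every candidate on a common basis:
  material H: σ_y = 167.0 MPa, ρ = 7256 kg/m³
  material G: σ_y = 279.2 MPa, ρ = 3840 kg/m³
  material G: M = 11.1×10⁻³
  material H: M = 4.18×10⁻³
Material G has the largest M.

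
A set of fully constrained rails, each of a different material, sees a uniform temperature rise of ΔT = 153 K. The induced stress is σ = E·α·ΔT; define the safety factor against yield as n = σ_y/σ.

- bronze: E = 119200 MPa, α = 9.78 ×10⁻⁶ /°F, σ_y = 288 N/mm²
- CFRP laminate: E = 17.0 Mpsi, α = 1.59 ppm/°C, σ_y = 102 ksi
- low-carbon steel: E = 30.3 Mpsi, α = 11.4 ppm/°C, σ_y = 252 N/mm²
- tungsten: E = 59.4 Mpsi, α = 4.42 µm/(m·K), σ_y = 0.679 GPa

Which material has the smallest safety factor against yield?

low-carbon steel

Per material, after unit conversion:
  bronze: E = 119.2, α = 17.6, σ_y = 288.0 → σ = 321 MPa, n = 0.897
  CFRP laminate: E = 117.2, α = 1.59, σ_y = 703.3 → σ = 28.5 MPa, n = 24.7
  low-carbon steel: E = 208.9, α = 11.4, σ_y = 252.0 → σ = 364 MPa, n = 0.692
  tungsten: E = 409.5, α = 4.42, σ_y = 679.0 → σ = 277 MPa, n = 2.45
The minimum is low-carbon steel at n = 0.692.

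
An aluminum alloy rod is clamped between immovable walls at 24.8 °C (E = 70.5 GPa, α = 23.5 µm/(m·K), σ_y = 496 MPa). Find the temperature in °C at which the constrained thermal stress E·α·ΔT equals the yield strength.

E·α·ΔT = 496.0 MPa ⇒ ΔT = 496.0 / (70.50×10³ × 23.5×10⁻⁶) = 299.4 K.
T = 24.8 + 299.4 = 324.2 °C.

324 °C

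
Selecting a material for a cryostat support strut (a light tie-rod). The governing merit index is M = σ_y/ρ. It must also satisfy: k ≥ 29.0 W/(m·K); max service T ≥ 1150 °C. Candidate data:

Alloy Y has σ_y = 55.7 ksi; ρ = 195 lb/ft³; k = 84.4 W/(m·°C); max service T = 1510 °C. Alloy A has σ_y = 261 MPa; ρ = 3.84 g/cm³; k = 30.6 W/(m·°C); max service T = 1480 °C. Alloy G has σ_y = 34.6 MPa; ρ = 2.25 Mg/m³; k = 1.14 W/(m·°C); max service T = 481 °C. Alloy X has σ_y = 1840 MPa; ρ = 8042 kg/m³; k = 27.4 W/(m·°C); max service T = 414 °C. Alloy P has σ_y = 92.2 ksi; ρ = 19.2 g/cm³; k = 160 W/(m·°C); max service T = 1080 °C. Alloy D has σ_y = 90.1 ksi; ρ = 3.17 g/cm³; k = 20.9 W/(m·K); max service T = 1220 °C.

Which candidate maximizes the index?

Screen on constraints: k ≥ 29.0 W/(m·K); max service T ≥ 1150 °C. Survivors: alloy Y, alloy A.
In SI units:
  alloy Y: σ_y = 384.0 MPa, ρ = 3124 kg/m³
  alloy A: σ_y = 261.0 MPa, ρ = 3840 kg/m³
  alloy Y: M = 123 kN·m/kg
  alloy A: M = 68.0 kN·m/kg
The maximum is for alloy Y.

alloy Y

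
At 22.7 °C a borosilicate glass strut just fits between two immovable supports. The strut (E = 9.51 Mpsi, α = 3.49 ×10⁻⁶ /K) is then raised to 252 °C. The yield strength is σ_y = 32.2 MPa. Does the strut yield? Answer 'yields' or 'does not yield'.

yields

E = 9.51 Mpsi = 65.57 GPa.
ΔT = 229.3 K. Constrained thermal stress σ = E·α·ΔT = 65.57×10³ MPa × 3.49×10⁻⁶ × 229.3 = 52.5 MPa (compressive).
Compare to σ_y = 32.2 MPa: σ ≥ σ_y, so it yields.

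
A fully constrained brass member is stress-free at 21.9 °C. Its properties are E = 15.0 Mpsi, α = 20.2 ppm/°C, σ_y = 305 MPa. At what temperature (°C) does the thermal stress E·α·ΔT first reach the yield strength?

168 °C

E = 15.0 Mpsi = 103.4 GPa.
E·α·ΔT = 305.0 MPa ⇒ ΔT = 305.0 / (103.4×10³ × 20.2×10⁻⁶) = 146.0 K.
T = 21.9 + 146.0 = 167.9 °C.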